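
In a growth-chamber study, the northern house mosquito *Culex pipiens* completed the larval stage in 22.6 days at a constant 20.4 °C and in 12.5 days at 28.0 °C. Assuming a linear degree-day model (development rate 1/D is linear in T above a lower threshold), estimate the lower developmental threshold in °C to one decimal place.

Linear rate model ⇒ the product D·(T − T_b) is constant across temperatures.
22.6·(20.4 − T_b) = 12.5·(28.0 − T_b)
T_b = (22.6·20.4 − 12.5·28.0) / (22.6 − 12.5) = 111.04 / 10.1 = 10.994 °C ≈ 11.0 °C.

11.0 °C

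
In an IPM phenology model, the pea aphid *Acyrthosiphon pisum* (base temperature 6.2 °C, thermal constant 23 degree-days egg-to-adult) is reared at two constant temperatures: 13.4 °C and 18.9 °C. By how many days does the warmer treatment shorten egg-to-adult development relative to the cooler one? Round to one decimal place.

At 13.4 °C: 23 / (13.4 − 6.2) = 23 / 7.2 = 3.194 d.
At 18.9 °C: 23 / (18.9 − 6.2) = 23 / 12.7 = 1.811 d.
Difference = |3.194 − 1.811| = 1.383 ≈ 1.4 days.

1.4 days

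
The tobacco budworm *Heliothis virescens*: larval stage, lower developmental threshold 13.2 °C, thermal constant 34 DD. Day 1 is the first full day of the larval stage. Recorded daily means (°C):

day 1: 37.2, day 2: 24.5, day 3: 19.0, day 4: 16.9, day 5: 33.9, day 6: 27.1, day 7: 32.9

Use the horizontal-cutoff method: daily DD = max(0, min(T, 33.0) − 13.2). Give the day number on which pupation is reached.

day 3

Daily DD above 13.2 °C (capped at 19.8): 19.8, 11.3, 5.8, 3.7, 19.8, 13.9, 19.7.
Cumulative: 19.8, 31.1, 36.9, 40.6, 60.4, 74.3, 94.0.
The total first reaches 34 DD on day 3.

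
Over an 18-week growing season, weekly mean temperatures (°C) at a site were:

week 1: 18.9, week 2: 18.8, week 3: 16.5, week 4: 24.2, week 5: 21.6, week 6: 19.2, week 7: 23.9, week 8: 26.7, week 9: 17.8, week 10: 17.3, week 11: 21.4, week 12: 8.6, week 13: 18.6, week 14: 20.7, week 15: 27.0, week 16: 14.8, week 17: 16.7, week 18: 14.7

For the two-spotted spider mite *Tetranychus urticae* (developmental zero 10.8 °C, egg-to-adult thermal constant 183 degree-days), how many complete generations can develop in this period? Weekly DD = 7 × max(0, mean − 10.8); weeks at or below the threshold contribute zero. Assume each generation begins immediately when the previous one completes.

5 generations

Weekly DD (7 × max(0, T̄ − 10.8)): 56.7, 56.0, 39.9, 93.8, 75.6, 58.8, 91.7, 111.3, 49.0, 45.5, 74.2, 0.0, 54.6, 69.3, 113.4, 28.0, 41.3, 27.3.
Season total = 1086.4 DD.
Complete generations = ⌊1086.4 / 183⌋ = 5.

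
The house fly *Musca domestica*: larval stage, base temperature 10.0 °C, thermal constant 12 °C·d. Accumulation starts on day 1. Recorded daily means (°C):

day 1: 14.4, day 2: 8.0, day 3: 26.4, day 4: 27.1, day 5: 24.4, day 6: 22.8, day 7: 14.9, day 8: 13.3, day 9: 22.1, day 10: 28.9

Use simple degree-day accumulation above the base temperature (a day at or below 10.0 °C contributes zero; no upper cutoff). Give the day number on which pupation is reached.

Daily DD above 10.0 °C: 4.4, 0.0, 16.4, 17.1, 14.4, 12.8, 4.9, 3.3, 12.1, 18.9.
Cumulative: 4.4, 4.4, 20.8, 37.9, 52.3, 65.1, 70.0, 73.3, 85.4, 104.3.
The total first reaches 12 DD on day 3.

day 3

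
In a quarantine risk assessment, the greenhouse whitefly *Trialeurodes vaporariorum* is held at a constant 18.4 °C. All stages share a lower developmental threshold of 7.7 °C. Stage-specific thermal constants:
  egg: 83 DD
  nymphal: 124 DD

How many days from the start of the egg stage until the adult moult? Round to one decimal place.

19.3 days

Daily accumulation at 18.4 °C = 18.4 − 7.7 = 10.7 DD/day.
Total K = 83 + 124 = 207 DD.
Total duration = 207 / 10.7 = 19.346 ≈ 19.3 days.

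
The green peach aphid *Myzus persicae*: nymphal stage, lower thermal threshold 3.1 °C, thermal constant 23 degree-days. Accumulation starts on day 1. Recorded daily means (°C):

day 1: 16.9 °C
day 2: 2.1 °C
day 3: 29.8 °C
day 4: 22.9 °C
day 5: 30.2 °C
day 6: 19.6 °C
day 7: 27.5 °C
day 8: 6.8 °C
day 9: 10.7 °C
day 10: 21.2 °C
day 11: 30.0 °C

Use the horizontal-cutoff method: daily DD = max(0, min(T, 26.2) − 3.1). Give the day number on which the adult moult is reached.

day 3

Daily DD above 3.1 °C (capped at 23.1): 13.8, 0.0, 23.1, 19.8, 23.1, 16.5, 23.1, 3.7, 7.6, 18.1, 23.1.
Cumulative: 13.8, 13.8, 36.9, 56.7, 79.8, 96.3, 119.4, 123.1, 130.7, 148.8, 171.9.
The total first reaches 23 DD on day 3.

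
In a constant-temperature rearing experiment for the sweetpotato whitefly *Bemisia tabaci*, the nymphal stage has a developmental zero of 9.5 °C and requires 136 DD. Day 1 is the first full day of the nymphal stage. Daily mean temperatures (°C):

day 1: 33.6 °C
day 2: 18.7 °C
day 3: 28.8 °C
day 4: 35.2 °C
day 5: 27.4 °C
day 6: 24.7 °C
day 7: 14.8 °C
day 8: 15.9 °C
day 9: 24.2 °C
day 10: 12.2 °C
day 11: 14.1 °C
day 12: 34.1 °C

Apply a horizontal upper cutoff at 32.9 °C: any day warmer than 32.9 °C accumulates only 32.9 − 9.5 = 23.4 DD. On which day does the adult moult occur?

Daily DD above 9.5 °C (capped at 23.4): 23.4, 9.2, 19.3, 23.4, 17.9, 15.2, 5.3, 6.4, 14.7, 2.7, 4.6, 23.4.
Cumulative: 23.4, 32.6, 51.9, 75.3, 93.2, 108.4, 113.7, 120.1, 134.8, 137.5, 142.1, 165.5.
The total first reaches 136 DD on day 10.

day 10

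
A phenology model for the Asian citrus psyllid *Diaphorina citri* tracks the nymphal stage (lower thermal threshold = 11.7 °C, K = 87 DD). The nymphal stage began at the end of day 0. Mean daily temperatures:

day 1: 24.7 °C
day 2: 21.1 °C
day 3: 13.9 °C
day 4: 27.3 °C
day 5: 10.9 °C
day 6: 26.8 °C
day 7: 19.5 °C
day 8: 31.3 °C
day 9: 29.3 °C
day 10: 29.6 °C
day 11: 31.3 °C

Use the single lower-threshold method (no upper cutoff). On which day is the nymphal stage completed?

Daily DD above 11.7 °C: 13.0, 9.4, 2.2, 15.6, 0.0, 15.1, 7.8, 19.6, 17.6, 17.9, 19.6.
Cumulative: 13.0, 22.4, 24.6, 40.2, 40.2, 55.3, 63.1, 82.7, 100.3, 118.2, 137.8.
The total first reaches 87 DD on day 9.

day 9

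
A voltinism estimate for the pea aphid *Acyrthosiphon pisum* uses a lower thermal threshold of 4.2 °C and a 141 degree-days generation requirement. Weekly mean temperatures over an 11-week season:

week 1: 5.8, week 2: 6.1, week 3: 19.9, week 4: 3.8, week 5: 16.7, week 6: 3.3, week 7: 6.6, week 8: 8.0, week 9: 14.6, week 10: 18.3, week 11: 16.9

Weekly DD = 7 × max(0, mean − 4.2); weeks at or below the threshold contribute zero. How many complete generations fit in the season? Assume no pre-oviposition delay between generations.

3 generations

Weekly DD (7 × max(0, T̄ − 4.2)): 11.2, 13.3, 109.9, 0.0, 87.5, 0.0, 16.8, 26.6, 72.8, 98.7, 88.9.
Season total = 525.7 DD.
Complete generations = ⌊525.7 / 141⌋ = 3.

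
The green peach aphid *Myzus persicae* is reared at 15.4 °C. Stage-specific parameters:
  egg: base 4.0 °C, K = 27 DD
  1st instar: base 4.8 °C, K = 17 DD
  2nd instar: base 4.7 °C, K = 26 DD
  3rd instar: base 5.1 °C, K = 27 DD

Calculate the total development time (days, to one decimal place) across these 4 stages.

9.0 days

egg: 27 / (15.4 − 4.0) = 27 / 11.4 = 2.368 d.
1st instar: 17 / (15.4 − 4.8) = 17 / 10.6 = 1.604 d.
2nd instar: 26 / (15.4 − 4.7) = 26 / 10.7 = 2.430 d.
3rd instar: 27 / (15.4 − 5.1) = 27 / 10.3 = 2.621 d.
Sum = 9.023 ≈ 9.0 days.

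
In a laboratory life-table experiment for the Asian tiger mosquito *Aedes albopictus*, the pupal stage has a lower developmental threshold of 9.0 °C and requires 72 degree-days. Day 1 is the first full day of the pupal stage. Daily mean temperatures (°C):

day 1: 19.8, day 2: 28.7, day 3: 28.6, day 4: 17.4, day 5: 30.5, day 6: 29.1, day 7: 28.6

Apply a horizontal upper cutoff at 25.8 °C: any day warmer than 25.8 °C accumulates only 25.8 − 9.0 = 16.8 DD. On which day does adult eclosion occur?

Daily DD above 9.0 °C (capped at 16.8): 10.8, 16.8, 16.8, 8.4, 16.8, 16.8, 16.8.
Cumulative: 10.8, 27.6, 44.4, 52.8, 69.6, 86.4, 103.2.
The total first reaches 72 DD on day 6.

day 6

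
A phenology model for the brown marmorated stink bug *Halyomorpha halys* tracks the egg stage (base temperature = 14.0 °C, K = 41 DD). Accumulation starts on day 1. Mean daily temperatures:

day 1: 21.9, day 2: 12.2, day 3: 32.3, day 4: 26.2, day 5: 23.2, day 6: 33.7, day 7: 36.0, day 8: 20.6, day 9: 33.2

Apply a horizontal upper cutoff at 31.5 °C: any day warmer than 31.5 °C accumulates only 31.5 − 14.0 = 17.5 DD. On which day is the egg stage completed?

day 5

Daily DD above 14.0 °C (capped at 17.5): 7.9, 0.0, 17.5, 12.2, 9.2, 17.5, 17.5, 6.6, 17.5.
Cumulative: 7.9, 7.9, 25.4, 37.6, 46.8, 64.3, 81.8, 88.4, 105.9.
The total first reaches 41 DD on day 5.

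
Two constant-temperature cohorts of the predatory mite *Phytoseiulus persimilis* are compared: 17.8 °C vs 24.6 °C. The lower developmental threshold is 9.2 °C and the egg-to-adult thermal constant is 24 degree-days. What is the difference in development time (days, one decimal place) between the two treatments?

1.2 days

At 17.8 °C: 24 / (17.8 − 9.2) = 24 / 8.6 = 2.791 d.
At 24.6 °C: 24 / (24.6 − 9.2) = 24 / 15.4 = 1.558 d.
Difference = |2.791 − 1.558| = 1.232 ≈ 1.2 days.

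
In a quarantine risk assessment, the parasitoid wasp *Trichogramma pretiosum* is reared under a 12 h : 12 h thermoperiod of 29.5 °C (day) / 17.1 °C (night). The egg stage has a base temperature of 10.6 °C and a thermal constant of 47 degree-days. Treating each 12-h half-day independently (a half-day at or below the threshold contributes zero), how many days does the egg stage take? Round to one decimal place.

Day half: max(0, 29.5 − 10.6) × 0.5 = 18.9 × 0.5 = 9.45 DD.
Night half: max(0, 17.1 − 10.6) × 0.5 = 6.5 × 0.5 = 3.25 DD.
Per 24 h: 12.70 DD/day.
Duration = 47 / 12.70 = 3.701 ≈ 3.7 days.

3.7 days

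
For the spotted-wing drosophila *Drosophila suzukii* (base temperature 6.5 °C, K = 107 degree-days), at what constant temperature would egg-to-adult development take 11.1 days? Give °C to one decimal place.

16.1 °C

Required daily accumulation = 107 / 11.1 = 9.640 DD/day.
T = T_base + 9.640 = 6.5 + 9.640 = 16.140 ≈ 16.1 °C.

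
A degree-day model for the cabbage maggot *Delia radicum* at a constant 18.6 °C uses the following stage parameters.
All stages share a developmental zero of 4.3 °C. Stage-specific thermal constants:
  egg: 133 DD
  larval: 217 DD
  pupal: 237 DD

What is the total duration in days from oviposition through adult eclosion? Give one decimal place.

Daily accumulation at 18.6 °C = 18.6 − 4.3 = 14.3 DD/day.
Total K = 133 + 217 + 237 = 587 DD.
Total duration = 587 / 14.3 = 41.049 ≈ 41.0 days.

41.0 days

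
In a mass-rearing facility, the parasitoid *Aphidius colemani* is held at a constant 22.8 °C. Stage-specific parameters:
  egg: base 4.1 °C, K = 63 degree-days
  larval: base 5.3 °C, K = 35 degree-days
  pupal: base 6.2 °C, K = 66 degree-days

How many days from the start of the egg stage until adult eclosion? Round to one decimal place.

egg: 63 / (22.8 − 4.1) = 63 / 18.7 = 3.369 d.
larval: 35 / (22.8 − 5.3) = 35 / 17.5 = 2.000 d.
pupal: 66 / (22.8 − 6.2) = 66 / 16.6 = 3.976 d.
Sum = 9.345 ≈ 9.3 days.

9.3 days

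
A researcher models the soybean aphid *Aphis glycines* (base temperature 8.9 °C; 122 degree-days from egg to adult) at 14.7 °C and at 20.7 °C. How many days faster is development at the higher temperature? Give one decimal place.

At 14.7 °C: 122 / (14.7 − 8.9) = 122 / 5.8 = 21.034 d.
At 20.7 °C: 122 / (20.7 − 8.9) = 122 / 11.8 = 10.339 d.
Difference = |21.034 − 10.339| = 10.695 ≈ 10.7 days.

10.7 days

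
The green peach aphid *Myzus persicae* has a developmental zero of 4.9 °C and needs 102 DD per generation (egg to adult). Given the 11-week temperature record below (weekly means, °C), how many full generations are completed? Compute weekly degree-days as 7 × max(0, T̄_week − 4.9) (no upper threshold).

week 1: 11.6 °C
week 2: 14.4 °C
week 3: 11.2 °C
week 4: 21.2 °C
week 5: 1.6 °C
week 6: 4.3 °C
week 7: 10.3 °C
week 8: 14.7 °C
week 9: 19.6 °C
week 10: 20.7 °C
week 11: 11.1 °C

Weekly DD (7 × max(0, T̄ − 4.9)): 46.9, 66.5, 44.1, 114.1, 0.0, 0.0, 37.8, 68.6, 102.9, 110.6, 43.4.
Season total = 634.9 DD.
Complete generations = ⌊634.9 / 102⌋ = 6.

6 generations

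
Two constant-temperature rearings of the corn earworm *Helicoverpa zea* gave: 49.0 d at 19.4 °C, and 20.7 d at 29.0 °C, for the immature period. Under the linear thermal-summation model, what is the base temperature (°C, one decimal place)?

12.4 °C

Linear rate model ⇒ the product D·(T − T_b) is constant across temperatures.
49.0·(19.4 − T_b) = 20.7·(29.0 − T_b)
T_b = (49.0·19.4 − 20.7·29.0) / (49.0 − 20.7) = 350.30 / 28.3 = 12.378 °C ≈ 12.4 °C.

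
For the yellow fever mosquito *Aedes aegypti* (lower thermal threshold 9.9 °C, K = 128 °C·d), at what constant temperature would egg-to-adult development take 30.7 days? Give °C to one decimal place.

14.1 °C

Required daily accumulation = 128 / 30.7 = 4.169 DD/day.
T = T_base + 4.169 = 9.9 + 4.169 = 14.069 ≈ 14.1 °C.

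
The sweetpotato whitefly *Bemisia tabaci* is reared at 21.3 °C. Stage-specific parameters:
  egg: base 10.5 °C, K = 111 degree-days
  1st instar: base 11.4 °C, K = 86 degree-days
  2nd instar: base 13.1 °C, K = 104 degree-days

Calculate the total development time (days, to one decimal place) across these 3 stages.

31.6 days

egg: 111 / (21.3 − 10.5) = 111 / 10.8 = 10.278 d.
1st instar: 86 / (21.3 − 11.4) = 86 / 9.9 = 8.687 d.
2nd instar: 104 / (21.3 − 13.1) = 104 / 8.2 = 12.683 d.
Sum = 31.648 ≈ 31.6 days.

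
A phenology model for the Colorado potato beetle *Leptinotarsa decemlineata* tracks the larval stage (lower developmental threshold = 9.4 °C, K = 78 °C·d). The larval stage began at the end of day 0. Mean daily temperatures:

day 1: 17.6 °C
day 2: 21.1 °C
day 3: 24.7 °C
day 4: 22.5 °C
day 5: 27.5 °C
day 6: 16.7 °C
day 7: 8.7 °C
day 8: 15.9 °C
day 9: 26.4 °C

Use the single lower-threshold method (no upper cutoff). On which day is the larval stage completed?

day 8

Daily DD above 9.4 °C: 8.2, 11.7, 15.3, 13.1, 18.1, 7.3, 0.0, 6.5, 17.0.
Cumulative: 8.2, 19.9, 35.2, 48.3, 66.4, 73.7, 73.7, 80.2, 97.2.
The total first reaches 78 DD on day 8.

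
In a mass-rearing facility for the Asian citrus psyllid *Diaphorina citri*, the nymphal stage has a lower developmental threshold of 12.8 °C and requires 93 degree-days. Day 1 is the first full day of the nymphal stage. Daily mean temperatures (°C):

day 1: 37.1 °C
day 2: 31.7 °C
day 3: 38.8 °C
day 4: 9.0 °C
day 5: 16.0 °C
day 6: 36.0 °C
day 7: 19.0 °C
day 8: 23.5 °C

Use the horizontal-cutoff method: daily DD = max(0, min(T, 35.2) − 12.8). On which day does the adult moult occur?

Daily DD above 12.8 °C (capped at 22.4): 22.4, 18.9, 22.4, 0.0, 3.2, 22.4, 6.2, 10.7.
Cumulative: 22.4, 41.3, 63.7, 63.7, 66.9, 89.3, 95.5, 106.2.
The total first reaches 93 DD on day 7.

day 7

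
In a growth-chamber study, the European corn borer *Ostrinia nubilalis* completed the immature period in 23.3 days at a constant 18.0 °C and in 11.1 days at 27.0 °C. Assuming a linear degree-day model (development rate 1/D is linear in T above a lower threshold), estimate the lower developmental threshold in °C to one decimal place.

Equal thermal constants: D₁(T₁ − T_b) = D₂(T₂ − T_b).
23.3·(18.0 − T_b) = 11.1·(27.0 − T_b)
T_b = (23.3·18.0 − 11.1·27.0) / (23.3 − 11.1) = 119.70 / 12.2 = 9.811 °C ≈ 9.8 °C.

9.8 °C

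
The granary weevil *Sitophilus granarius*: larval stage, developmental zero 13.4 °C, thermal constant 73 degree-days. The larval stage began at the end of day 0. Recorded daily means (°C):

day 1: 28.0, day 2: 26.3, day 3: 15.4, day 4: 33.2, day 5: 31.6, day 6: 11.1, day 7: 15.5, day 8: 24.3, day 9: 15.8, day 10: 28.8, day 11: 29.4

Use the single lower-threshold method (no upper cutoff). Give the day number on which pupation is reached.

day 8

Daily DD above 13.4 °C: 14.6, 12.9, 2.0, 19.8, 18.2, 0.0, 2.1, 10.9, 2.4, 15.4, 16.0.
Cumulative: 14.6, 27.5, 29.5, 49.3, 67.5, 67.5, 69.6, 80.5, 82.9, 98.3, 114.3.
The total first reaches 73 DD on day 8.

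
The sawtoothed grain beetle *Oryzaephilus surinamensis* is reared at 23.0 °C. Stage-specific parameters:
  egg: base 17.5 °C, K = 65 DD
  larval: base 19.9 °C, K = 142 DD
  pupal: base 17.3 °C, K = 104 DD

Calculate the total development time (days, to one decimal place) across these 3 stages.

egg: 65 / (23.0 − 17.5) = 65 / 5.5 = 11.818 d.
larval: 142 / (23.0 − 19.9) = 142 / 3.1 = 45.806 d.
pupal: 104 / (23.0 − 17.3) = 104 / 5.7 = 18.246 d.
Sum = 75.870 ≈ 75.9 days.

75.9 days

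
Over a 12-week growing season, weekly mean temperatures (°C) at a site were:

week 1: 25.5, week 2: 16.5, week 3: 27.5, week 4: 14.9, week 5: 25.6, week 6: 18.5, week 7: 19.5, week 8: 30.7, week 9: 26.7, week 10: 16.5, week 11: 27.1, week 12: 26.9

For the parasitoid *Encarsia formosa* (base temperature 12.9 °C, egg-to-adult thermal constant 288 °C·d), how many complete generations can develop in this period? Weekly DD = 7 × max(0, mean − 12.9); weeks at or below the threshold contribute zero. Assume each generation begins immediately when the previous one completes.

Weekly DD (7 × max(0, T̄ − 12.9)): 88.2, 25.2, 102.2, 14.0, 88.9, 39.2, 46.2, 124.6, 96.6, 25.2, 99.4, 98.0.
Season total = 847.7 DD.
Complete generations = ⌊847.7 / 288⌋ = 2.

2 generations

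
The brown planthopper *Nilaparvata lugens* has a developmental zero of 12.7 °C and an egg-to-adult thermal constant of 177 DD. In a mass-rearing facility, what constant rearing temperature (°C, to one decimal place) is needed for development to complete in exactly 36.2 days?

17.6 °C

Required daily accumulation = 177 / 36.2 = 4.890 DD/day.
T = T_base + 4.890 = 12.7 + 4.890 = 17.590 ≈ 17.6 °C.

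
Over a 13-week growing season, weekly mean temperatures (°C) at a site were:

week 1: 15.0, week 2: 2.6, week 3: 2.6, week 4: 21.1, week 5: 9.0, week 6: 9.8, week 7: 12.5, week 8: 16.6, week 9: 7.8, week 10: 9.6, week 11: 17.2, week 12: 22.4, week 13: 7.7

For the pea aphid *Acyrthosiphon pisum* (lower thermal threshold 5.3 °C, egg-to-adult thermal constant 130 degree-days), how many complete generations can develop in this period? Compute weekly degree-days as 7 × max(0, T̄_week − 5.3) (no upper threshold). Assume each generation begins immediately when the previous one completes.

4 generations

Weekly DD (7 × max(0, T̄ − 5.3)): 67.9, 0.0, 0.0, 110.6, 25.9, 31.5, 50.4, 79.1, 17.5, 30.1, 83.3, 119.7, 16.8.
Season total = 632.8 DD.
Complete generations = ⌊632.8 / 130⌋ = 4.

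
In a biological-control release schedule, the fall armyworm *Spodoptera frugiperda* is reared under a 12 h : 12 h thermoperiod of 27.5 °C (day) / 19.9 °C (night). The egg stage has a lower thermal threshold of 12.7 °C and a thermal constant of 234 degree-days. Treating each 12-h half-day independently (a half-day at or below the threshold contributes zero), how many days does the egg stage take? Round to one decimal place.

21.3 days

Day half: max(0, 27.5 − 12.7) × 0.5 = 14.8 × 0.5 = 7.40 DD.
Night half: max(0, 19.9 − 12.7) × 0.5 = 7.2 × 0.5 = 3.60 DD.
Per 24 h: 11.00 DD/day.
Duration = 234 / 11.00 = 21.273 ≈ 21.3 days.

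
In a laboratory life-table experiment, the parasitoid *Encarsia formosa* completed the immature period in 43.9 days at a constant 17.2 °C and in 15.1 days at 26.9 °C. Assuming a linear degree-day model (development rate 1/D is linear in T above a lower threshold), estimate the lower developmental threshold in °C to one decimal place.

Under the model K = D·(T − T_b), so D₁·(T₁ − T_b) = D₂·(T₂ − T_b).
43.9·(17.2 − T_b) = 15.1·(26.9 − T_b)
T_b = (43.9·17.2 − 15.1·26.9) / (43.9 − 15.1) = 348.89 / 28.8 = 12.114 °C ≈ 12.1 °C.

12.1 °C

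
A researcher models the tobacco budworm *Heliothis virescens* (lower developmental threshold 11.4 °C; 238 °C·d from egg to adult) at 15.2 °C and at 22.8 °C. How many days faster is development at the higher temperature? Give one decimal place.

At 15.2 °C: 238 / (15.2 − 11.4) = 238 / 3.8 = 62.632 d.
At 22.8 °C: 238 / (22.8 − 11.4) = 238 / 11.4 = 20.877 d.
Difference = |62.632 − 20.877| = 41.754 ≈ 41.8 days.

41.8 days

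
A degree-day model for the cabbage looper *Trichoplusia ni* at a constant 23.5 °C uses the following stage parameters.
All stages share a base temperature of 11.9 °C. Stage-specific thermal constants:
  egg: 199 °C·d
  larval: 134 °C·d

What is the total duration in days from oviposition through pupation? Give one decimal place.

Daily accumulation at 23.5 °C = 23.5 − 11.9 = 11.6 DD/day.
Total K = 199 + 134 = 333 DD.
Total duration = 333 / 11.6 = 28.707 ≈ 28.7 days.

28.7 days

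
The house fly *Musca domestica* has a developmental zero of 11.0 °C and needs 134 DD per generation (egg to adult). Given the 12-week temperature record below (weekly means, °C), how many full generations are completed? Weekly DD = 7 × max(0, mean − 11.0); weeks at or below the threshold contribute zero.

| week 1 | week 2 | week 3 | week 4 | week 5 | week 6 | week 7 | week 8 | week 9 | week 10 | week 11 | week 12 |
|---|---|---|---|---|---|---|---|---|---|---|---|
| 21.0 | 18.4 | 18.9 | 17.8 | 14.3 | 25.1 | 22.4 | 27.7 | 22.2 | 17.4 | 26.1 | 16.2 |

6 generations

Weekly DD (7 × max(0, T̄ − 11.0)): 70.0, 51.8, 55.3, 47.6, 23.1, 98.7, 79.8, 116.9, 78.4, 44.8, 105.7, 36.4.
Season total = 808.5 DD.
Complete generations = ⌊808.5 / 134⌋ = 6.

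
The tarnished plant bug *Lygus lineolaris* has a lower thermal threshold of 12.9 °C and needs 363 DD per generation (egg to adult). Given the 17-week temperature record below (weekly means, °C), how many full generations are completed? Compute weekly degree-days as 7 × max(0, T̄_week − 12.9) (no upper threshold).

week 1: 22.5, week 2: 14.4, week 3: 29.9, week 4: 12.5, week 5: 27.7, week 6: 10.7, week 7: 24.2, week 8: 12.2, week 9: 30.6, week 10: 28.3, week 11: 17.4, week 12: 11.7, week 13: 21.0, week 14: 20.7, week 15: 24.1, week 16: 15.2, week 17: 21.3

2 generations

Weekly DD (7 × max(0, T̄ − 12.9)): 67.2, 10.5, 119.0, 0.0, 103.6, 0.0, 79.1, 0.0, 123.9, 107.8, 31.5, 0.0, 56.7, 54.6, 78.4, 16.1, 58.8.
Season total = 907.2 DD.
Complete generations = ⌊907.2 / 363⌋ = 2.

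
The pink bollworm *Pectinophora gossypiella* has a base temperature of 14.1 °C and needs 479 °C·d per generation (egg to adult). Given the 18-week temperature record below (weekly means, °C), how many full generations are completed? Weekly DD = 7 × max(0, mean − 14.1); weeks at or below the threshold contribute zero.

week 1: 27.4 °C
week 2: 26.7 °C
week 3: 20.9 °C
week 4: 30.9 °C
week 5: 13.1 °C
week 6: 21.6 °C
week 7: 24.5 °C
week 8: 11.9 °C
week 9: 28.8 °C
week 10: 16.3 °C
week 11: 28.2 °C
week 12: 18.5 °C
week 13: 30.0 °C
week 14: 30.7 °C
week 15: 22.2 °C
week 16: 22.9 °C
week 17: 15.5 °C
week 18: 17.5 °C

2 generations

Weekly DD (7 × max(0, T̄ − 14.1)): 93.1, 88.2, 47.6, 117.6, 0.0, 52.5, 72.8, 0.0, 102.9, 15.4, 98.7, 30.8, 111.3, 116.2, 56.7, 61.6, 9.8, 23.8.
Season total = 1099.0 DD.
Complete generations = ⌊1099.0 / 479⌋ = 2.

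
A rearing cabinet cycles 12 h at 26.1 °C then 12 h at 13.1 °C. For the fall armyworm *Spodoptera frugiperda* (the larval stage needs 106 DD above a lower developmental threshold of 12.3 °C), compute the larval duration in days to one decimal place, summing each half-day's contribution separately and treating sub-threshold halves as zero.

14.5 days

Day half: max(0, 26.1 − 12.3) × 0.5 = 13.8 × 0.5 = 6.90 DD.
Night half: max(0, 13.1 − 12.3) × 0.5 = 0.8 × 0.5 = 0.40 DD.
Per 24 h: 7.30 DD/day.
Duration = 106 / 7.30 = 14.521 ≈ 14.5 days.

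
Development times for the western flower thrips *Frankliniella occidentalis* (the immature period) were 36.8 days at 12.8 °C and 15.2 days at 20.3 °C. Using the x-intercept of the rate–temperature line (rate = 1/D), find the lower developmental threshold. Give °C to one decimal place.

Linear rate model ⇒ the product D·(T − T_b) is constant across temperatures.
36.8·(12.8 − T_b) = 15.2·(20.3 − T_b)
T_b = (36.8·12.8 − 15.2·20.3) / (36.8 − 15.2) = 162.48 / 21.6 = 7.522 °C ≈ 7.5 °C.

7.5 °C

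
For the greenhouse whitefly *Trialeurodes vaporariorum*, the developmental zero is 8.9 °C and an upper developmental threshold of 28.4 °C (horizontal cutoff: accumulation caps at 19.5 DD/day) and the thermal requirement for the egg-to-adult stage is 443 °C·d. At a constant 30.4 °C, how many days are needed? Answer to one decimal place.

22.7 days

Temperature 30.4 °C exceeds the upper threshold, so daily accumulation caps at 28.4 − 8.9 = 19.5 DD/day.
Duration = 443 / 19.5 = 22.718 ≈ 22.7 days.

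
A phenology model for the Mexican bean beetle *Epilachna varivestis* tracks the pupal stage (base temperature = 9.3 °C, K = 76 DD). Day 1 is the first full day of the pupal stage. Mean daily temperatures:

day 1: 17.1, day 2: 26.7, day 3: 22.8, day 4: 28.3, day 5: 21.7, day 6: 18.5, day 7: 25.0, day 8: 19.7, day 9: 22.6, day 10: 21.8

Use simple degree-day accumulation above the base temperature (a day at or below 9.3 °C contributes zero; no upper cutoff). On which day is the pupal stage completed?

Daily DD above 9.3 °C: 7.8, 17.4, 13.5, 19.0, 12.4, 9.2, 15.7, 10.4, 13.3, 12.5.
Cumulative: 7.8, 25.2, 38.7, 57.7, 70.1, 79.3, 95.0, 105.4, 118.7, 131.2.
The total first reaches 76 DD on day 6.

day 6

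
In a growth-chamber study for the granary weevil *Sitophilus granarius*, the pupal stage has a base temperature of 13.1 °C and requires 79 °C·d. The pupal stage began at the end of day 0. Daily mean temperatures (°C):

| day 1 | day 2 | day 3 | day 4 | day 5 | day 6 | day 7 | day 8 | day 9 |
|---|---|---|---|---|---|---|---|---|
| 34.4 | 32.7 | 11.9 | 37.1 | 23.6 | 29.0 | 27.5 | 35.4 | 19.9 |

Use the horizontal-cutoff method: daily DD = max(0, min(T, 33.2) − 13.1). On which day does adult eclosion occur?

Daily DD above 13.1 °C (capped at 20.1): 20.1, 19.6, 0.0, 20.1, 10.5, 15.9, 14.4, 20.1, 6.8.
Cumulative: 20.1, 39.7, 39.7, 59.8, 70.3, 86.2, 100.6, 120.7, 127.5.
The total first reaches 79 DD on day 6.

day 6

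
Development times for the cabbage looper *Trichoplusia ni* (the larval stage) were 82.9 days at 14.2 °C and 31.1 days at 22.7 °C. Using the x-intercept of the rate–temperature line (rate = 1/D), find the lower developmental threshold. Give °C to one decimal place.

9.1 °C

Under the model K = D·(T − T_b), so D₁·(T₁ − T_b) = D₂·(T₂ − T_b).
82.9·(14.2 − T_b) = 31.1·(22.7 − T_b)
T_b = (82.9·14.2 − 31.1·22.7) / (82.9 − 31.1) = 471.21 / 51.8 = 9.097 °C ≈ 9.1 °C.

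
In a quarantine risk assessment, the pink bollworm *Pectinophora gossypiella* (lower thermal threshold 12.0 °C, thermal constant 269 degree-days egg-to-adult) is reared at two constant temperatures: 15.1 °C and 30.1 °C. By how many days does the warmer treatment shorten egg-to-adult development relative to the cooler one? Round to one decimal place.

71.9 days

At 15.1 °C: 269 / (15.1 − 12.0) = 269 / 3.1 = 86.774 d.
At 30.1 °C: 269 / (30.1 − 12.0) = 269 / 18.1 = 14.862 d.
Difference = |86.774 − 14.862| = 71.912 ≈ 71.9 days.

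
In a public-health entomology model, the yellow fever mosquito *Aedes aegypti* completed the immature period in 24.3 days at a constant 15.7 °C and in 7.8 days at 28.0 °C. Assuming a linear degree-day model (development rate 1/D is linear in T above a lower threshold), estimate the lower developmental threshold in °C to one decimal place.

Equal thermal constants: D₁(T₁ − T_b) = D₂(T₂ − T_b).
24.3·(15.7 − T_b) = 7.8·(28.0 − T_b)
T_b = (24.3·15.7 − 7.8·28.0) / (24.3 − 7.8) = 163.11 / 16.5 = 9.885 °C ≈ 9.9 °C.

9.9 °C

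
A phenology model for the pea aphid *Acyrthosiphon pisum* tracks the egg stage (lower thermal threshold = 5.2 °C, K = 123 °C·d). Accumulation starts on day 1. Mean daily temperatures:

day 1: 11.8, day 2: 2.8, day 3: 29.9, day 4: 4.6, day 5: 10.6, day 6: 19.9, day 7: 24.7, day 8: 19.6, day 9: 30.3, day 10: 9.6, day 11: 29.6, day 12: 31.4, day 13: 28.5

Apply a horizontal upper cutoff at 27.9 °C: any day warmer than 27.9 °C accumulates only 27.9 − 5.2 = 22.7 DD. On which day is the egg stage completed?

Daily DD above 5.2 °C (capped at 22.7): 6.6, 0.0, 22.7, 0.0, 5.4, 14.7, 19.5, 14.4, 22.7, 4.4, 22.7, 22.7, 22.7.
Cumulative: 6.6, 6.6, 29.3, 29.3, 34.7, 49.4, 68.9, 83.3, 106.0, 110.4, 133.1, 155.8, 178.5.
The total first reaches 123 DD on day 11.

day 11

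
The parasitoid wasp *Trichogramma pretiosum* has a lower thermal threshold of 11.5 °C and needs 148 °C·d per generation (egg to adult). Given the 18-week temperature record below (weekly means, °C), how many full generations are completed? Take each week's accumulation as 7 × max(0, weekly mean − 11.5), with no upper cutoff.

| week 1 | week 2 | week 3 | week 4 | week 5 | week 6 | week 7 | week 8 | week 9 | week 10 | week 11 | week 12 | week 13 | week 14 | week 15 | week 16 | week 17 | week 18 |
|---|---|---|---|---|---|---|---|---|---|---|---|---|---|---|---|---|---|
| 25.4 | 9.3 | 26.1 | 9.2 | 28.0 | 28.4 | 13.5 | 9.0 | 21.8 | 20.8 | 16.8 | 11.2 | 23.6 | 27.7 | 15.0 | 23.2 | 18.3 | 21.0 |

7 generations

Weekly DD (7 × max(0, T̄ − 11.5)): 97.3, 0.0, 102.2, 0.0, 115.5, 118.3, 14.0, 0.0, 72.1, 65.1, 37.1, 0.0, 84.7, 113.4, 24.5, 81.9, 47.6, 66.5.
Season total = 1040.2 DD.
Complete generations = ⌊1040.2 / 148⌋ = 7.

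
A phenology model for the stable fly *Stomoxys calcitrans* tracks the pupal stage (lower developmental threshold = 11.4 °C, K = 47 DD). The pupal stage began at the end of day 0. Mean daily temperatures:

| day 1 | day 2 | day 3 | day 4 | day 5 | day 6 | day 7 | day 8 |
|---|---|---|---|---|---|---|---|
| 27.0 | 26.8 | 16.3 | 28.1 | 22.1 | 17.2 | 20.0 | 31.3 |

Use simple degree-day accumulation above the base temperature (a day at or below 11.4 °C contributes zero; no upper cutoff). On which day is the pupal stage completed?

day 4

Daily DD above 11.4 °C: 15.6, 15.4, 4.9, 16.7, 10.7, 5.8, 8.6, 19.9.
Cumulative: 15.6, 31.0, 35.9, 52.6, 63.3, 69.1, 77.7, 97.6.
The total first reaches 47 DD on day 4.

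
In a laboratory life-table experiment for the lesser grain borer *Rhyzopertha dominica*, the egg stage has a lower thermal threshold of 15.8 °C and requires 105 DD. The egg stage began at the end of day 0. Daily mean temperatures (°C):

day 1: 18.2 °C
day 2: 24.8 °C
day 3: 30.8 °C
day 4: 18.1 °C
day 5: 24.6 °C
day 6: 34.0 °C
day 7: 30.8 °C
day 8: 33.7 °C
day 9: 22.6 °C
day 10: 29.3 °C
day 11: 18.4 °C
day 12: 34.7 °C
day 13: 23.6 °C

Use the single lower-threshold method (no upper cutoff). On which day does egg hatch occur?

Daily DD above 15.8 °C: 2.4, 9.0, 15.0, 2.3, 8.8, 18.2, 15.0, 17.9, 6.8, 13.5, 2.6, 18.9, 7.8.
Cumulative: 2.4, 11.4, 26.4, 28.7, 37.5, 55.7, 70.7, 88.6, 95.4, 108.9, 111.5, 130.4, 138.2.
The total first reaches 105 DD on day 10.

day 10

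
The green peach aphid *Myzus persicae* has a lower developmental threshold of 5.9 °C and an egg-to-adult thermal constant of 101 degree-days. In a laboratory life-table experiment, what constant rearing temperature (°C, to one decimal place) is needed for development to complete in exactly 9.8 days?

16.2 °C

Required daily accumulation = 101 / 9.8 = 10.306 DD/day.
T = T_base + 10.306 = 5.9 + 10.306 = 16.206 ≈ 16.2 °C.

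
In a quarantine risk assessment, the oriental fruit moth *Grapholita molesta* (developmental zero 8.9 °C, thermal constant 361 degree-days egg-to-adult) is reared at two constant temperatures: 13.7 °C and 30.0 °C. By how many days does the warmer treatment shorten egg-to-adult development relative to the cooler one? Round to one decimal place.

At 13.7 °C: 361 / (13.7 − 8.9) = 361 / 4.8 = 75.208 d.
At 30.0 °C: 361 / (30.0 − 8.9) = 361 / 21.1 = 17.109 d.
Difference = |75.208 − 17.109| = 58.099 ≈ 58.1 days.

58.1 days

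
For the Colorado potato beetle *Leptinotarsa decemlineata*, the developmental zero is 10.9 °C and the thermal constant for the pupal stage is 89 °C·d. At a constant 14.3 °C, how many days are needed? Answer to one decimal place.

26.2 days

Daily accumulation = 14.3 − 10.9 = 3.4 DD/day.
Duration = 89 / 3.4 = 26.176 ≈ 26.2 days.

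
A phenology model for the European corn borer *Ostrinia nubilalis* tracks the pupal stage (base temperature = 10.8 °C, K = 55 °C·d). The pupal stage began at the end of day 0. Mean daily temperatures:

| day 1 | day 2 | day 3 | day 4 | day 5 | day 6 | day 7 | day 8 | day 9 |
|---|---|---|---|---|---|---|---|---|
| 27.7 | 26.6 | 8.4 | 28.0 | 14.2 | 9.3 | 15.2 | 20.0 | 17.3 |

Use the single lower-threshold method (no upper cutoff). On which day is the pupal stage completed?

Daily DD above 10.8 °C: 16.9, 15.8, 0.0, 17.2, 3.4, 0.0, 4.4, 9.2, 6.5.
Cumulative: 16.9, 32.7, 32.7, 49.9, 53.3, 53.3, 57.7, 66.9, 73.4.
The total first reaches 55 DD on day 7.

day 7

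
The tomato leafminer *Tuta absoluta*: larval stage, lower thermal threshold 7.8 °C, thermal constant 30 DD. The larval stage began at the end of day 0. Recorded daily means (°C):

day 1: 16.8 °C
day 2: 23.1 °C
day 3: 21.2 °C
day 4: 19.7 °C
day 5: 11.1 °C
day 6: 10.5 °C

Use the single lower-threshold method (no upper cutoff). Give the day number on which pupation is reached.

day 3

Daily DD above 7.8 °C: 9.0, 15.3, 13.4, 11.9, 3.3, 2.7.
Cumulative: 9.0, 24.3, 37.7, 49.6, 52.9, 55.6.
The total first reaches 30 DD on day 3.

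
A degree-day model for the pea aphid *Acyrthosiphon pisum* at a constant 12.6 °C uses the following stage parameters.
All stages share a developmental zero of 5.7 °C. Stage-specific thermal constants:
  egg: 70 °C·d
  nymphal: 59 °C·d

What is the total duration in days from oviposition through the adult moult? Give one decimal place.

18.7 days

Daily accumulation at 12.6 °C = 12.6 − 5.7 = 6.9 DD/day.
Total K = 70 + 59 = 129 DD.
Total duration = 129 / 6.9 = 18.696 ≈ 18.7 days.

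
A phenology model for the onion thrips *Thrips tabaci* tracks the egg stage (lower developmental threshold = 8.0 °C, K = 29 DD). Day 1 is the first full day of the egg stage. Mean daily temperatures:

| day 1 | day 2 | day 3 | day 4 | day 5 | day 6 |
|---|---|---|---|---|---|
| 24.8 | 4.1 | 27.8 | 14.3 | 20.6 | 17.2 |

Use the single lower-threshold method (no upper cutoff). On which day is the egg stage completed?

Daily DD above 8.0 °C: 16.8, 0.0, 19.8, 6.3, 12.6, 9.2.
Cumulative: 16.8, 16.8, 36.6, 42.9, 55.5, 64.7.
The total first reaches 29 DD on day 3.

day 3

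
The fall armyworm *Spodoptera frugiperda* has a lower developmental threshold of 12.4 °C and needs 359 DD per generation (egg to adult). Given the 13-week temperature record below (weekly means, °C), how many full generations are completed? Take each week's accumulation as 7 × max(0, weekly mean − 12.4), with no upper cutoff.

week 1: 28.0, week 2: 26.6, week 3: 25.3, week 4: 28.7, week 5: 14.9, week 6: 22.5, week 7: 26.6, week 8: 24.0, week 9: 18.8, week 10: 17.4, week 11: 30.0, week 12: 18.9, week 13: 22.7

2 generations

Weekly DD (7 × max(0, T̄ − 12.4)): 109.2, 99.4, 90.3, 114.1, 17.5, 70.7, 99.4, 81.2, 44.8, 35.0, 123.2, 45.5, 72.1.
Season total = 1002.4 DD.
Complete generations = ⌊1002.4 / 359⌋ = 2.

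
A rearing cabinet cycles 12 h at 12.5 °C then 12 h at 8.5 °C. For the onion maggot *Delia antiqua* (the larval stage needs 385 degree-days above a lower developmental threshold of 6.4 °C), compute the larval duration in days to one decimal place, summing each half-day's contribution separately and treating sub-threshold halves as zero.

93.9 days

Day half: max(0, 12.5 − 6.4) × 0.5 = 6.1 × 0.5 = 3.05 DD.
Night half: max(0, 8.5 − 6.4) × 0.5 = 2.1 × 0.5 = 1.05 DD.
Per 24 h: 4.10 DD/day.
Duration = 385 / 4.10 = 93.902 ≈ 93.9 days.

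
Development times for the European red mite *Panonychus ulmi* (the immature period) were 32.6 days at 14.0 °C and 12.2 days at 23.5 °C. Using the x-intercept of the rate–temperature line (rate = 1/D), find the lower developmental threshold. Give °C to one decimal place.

Linear rate model ⇒ the product D·(T − T_b) is constant across temperatures.
32.6·(14.0 − T_b) = 12.2·(23.5 − T_b)
T_b = (32.6·14.0 − 12.2·23.5) / (32.6 − 12.2) = 169.70 / 20.4 = 8.319 °C ≈ 8.3 °C.

8.3 °C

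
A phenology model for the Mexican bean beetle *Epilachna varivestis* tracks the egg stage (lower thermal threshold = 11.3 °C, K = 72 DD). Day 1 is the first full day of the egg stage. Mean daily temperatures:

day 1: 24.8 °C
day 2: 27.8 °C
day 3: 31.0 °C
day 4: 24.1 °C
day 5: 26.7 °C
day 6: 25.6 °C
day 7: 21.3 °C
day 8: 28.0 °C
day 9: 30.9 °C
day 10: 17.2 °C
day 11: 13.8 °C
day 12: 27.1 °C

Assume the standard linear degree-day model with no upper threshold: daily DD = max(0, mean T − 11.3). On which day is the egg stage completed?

day 5

Daily DD above 11.3 °C: 13.5, 16.5, 19.7, 12.8, 15.4, 14.3, 10.0, 16.7, 19.6, 5.9, 2.5, 15.8.
Cumulative: 13.5, 30.0, 49.7, 62.5, 77.9, 92.2, 102.2, 118.9, 138.5, 144.4, 146.9, 162.7.
The total first reaches 72 DD on day 5.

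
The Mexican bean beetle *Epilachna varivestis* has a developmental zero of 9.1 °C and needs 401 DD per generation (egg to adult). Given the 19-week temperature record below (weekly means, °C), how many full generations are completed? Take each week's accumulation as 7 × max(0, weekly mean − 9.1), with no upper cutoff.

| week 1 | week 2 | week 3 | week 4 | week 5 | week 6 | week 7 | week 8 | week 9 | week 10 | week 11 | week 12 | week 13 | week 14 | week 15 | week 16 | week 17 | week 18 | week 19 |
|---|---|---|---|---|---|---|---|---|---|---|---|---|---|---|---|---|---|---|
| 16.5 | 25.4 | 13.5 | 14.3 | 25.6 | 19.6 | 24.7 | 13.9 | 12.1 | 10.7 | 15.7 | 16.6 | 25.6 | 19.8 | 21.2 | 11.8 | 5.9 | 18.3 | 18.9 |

Weekly DD (7 × max(0, T̄ − 9.1)): 51.8, 114.1, 30.8, 36.4, 115.5, 73.5, 109.2, 33.6, 21.0, 11.2, 46.2, 52.5, 115.5, 74.9, 84.7, 18.9, 0.0, 64.4, 68.6.
Season total = 1122.8 DD.
Complete generations = ⌊1122.8 / 401⌋ = 2.

2 generations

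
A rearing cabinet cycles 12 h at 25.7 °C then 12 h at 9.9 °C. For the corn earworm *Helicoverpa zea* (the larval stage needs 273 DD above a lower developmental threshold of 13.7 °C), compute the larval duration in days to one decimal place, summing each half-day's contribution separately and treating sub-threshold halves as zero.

Day half: max(0, 25.7 − 13.7) × 0.5 = 12.0 × 0.5 = 6.00 DD.
Night half: max(0, 9.9 − 13.7) × 0.5 = 0.0 × 0.5 = 0.00 DD.
Per 24 h: 6.00 DD/day.
Duration = 273 / 6.00 = 45.500 ≈ 45.5 days.

45.5 days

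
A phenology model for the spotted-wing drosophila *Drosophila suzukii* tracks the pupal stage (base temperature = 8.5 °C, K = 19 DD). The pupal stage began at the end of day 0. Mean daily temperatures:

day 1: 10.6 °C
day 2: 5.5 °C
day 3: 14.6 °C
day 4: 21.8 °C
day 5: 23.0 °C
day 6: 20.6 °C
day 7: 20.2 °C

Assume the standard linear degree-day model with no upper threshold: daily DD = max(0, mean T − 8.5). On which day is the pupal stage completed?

Daily DD above 8.5 °C: 2.1, 0.0, 6.1, 13.3, 14.5, 12.1, 11.7.
Cumulative: 2.1, 2.1, 8.2, 21.5, 36.0, 48.1, 59.8.
The total first reaches 19 DD on day 4.

day 4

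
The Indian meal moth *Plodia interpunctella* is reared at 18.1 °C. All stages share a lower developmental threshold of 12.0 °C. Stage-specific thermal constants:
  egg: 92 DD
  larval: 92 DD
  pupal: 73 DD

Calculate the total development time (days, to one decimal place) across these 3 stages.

42.1 days

Daily accumulation at 18.1 °C = 18.1 − 12.0 = 6.1 DD/day.
Total K = 92 + 92 + 73 = 257 DD.
Total duration = 257 / 6.1 = 42.131 ≈ 42.1 days.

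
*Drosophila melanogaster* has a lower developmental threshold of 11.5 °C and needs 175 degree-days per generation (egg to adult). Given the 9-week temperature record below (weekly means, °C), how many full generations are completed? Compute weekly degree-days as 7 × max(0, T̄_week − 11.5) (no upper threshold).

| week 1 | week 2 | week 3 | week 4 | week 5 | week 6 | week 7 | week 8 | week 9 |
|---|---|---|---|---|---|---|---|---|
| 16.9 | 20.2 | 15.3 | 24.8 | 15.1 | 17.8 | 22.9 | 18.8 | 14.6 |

2 generations

Weekly DD (7 × max(0, T̄ − 11.5)): 37.8, 60.9, 26.6, 93.1, 25.2, 44.1, 79.8, 51.1, 21.7.
Season total = 440.3 DD.
Complete generations = ⌊440.3 / 175⌋ = 2.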